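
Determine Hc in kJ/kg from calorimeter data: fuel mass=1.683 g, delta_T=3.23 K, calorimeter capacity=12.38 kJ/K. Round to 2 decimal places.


Hc = C_cal * delta_T / m_fuel
Q_released = 12.38 * 3.23 = 39.9874 kJ
m_fuel = 1.683 g = 1.683/1000 kg = 0.001683 kg
Hc = 39.9874 / 0.001683 = 23759.60 kJ/kg


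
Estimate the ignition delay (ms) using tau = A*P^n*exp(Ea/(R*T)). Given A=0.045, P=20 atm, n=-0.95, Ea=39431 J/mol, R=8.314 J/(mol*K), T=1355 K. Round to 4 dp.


tau = A * P^n * exp(Ea/(R*T))
P^n = 20^(-0.95) = 0.05807932
Ea/(R*T) = 39431/(8.314*1355) = 3.500165
exp(Ea/(R*T)) = 33.120905
tau = 0.045 * 0.05807932 * 33.120905 = 0.0866 ms


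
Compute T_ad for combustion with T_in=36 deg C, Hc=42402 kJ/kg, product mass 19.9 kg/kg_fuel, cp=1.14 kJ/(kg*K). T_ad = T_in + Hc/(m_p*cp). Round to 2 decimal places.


T_ad = T_in + Hc / (m_p * cp)
Denominator = 19.9 * 1.14 = 22.6860
Temperature rise = 42402 / 22.6860 = 1869.08 K
T_ad = 36 + 1869.08 = 1905.08 deg C


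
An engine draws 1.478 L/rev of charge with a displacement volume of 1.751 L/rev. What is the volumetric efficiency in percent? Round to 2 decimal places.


eta_v = (V_actual / V_disp) * 100
Ratio = 1.478 / 1.751 = 0.8441
eta_v = 0.8441 * 100 = 84.41%


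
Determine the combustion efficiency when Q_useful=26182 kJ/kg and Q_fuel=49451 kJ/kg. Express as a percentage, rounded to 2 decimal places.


Efficiency = (Q_useful / Q_fuel) * 100
Efficiency = (26182 / 49451) * 100
Efficiency = 0.5295 * 100 = 52.95%


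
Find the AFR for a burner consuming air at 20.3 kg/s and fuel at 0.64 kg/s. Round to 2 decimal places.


AFR = m_air / m_fuel
AFR = 20.3 / 0.64 = 31.72


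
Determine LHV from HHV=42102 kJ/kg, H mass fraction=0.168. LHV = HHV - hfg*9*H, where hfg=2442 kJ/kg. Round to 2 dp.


LHV = HHV - hfg * 9 * H
Water correction = 2442 * 9 * 0.168 = 3692.304 kJ/kg
LHV = 42102 - 3692.304 = 38409.70 kJ/kg


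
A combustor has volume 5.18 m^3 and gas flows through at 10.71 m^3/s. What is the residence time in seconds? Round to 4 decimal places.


tau = V / Q_flow
tau = 5.18 / 10.71 = 0.4837 s


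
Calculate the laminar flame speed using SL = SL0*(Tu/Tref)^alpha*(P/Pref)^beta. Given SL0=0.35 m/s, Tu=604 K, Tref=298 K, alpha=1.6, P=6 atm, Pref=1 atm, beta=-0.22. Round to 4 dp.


SL = SL0 * (Tu/Tref)^alpha * (P/Pref)^beta
T ratio = 604/298 = 2.02684564
(T ratio)^alpha = 2.02684564^1.6 = 3.096799
(P/Pref)^beta = 6^(-0.22) = 0.674228
SL = 0.35 * 3.096799 * 0.674228 = 0.7308 m/s


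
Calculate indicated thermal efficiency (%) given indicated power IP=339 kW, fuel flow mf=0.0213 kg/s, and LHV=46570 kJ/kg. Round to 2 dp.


eta_ith = (IP / (mf * LHV)) * 100
Denominator = 0.0213 * 46570 = 991.9410 kW
eta_ith = (339 / 991.9410) * 100 = 34.18%


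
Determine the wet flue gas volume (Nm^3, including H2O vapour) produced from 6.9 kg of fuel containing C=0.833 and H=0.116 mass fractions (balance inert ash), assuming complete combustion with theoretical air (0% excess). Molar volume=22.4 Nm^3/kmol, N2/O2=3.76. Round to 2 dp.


Per kg fuel: CO2 = (C/12 kmol)*22.4 = (0.833/12)*22.4 = 1.55493 Nm^3
Per kg fuel: H2O = (H/2 kmol)*22.4 = (0.116/2)*22.4 = 1.29920 Nm^3
O2 needed per kg fuel = C/12 + H/4 = 0.833/12 + 0.116/4 = 0.09841667 kmol
Per kg fuel: N2 = O2*3.76*22.4 = 0.09841667*3.76*22.4 = 8.28905 Nm^3
Total per kg = 1.55493 + 1.29920 + 8.28905 = 11.14318 Nm^3
Total = 11.14318 * 6.9 = 76.89 Nm^3


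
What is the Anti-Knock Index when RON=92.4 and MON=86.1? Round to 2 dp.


AKI = (RON + MON) / 2
AKI = (92.4 + 86.1) / 2
AKI = 178.5 / 2 = 89.25


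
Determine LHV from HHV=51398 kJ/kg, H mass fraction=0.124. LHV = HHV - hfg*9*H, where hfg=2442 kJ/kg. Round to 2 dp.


LHV = HHV - hfg * 9 * H
Water correction = 2442 * 9 * 0.124 = 2725.272 kJ/kg
LHV = 51398 - 2725.272 = 48672.73 kJ/kg


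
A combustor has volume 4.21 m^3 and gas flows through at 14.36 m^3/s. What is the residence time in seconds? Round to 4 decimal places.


tau = V / Q_flow
tau = 4.21 / 14.36 = 0.2932 s


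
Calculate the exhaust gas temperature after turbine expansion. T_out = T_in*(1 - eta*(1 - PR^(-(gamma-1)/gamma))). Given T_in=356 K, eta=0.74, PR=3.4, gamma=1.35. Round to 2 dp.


T_out = T_in * (1 - eta * (1 - PR^(-(gamma-1)/gamma)))
Exponent = -(1.35-1)/1.35 = -0.25925926
PR^exp = 3.4^(-0.25925926) = 0.72813041
Factor = 1 - 0.74*(1 - 0.72813041) = 0.79881650
T_out = 356 * 0.79881650 = 284.38 K


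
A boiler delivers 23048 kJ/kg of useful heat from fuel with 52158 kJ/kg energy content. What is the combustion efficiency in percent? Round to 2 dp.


Efficiency = (Q_useful / Q_fuel) * 100
Efficiency = (23048 / 52158) * 100
Efficiency = 0.4419 * 100 = 44.19%


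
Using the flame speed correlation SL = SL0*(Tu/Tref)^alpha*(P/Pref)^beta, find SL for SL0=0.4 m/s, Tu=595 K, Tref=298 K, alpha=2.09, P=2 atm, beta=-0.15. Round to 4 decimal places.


SL = SL0 * (Tu/Tref)^alpha * (P/Pref)^beta
T ratio = 595/298 = 1.99664430
(T ratio)^alpha = 1.99664430^2.09 = 4.242565
(P/Pref)^beta = 2^(-0.15) = 0.901250
SL = 0.4 * 4.242565 * 0.901250 = 1.5294 m/s


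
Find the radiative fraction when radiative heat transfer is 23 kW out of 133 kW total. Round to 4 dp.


f_rad = Q_rad / Q_total
f_rad = 23 / 133 = 0.1729


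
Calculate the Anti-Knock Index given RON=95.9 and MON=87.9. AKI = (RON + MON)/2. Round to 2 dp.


AKI = (RON + MON) / 2
AKI = (95.9 + 87.9) / 2
AKI = 183.8 / 2 = 91.90


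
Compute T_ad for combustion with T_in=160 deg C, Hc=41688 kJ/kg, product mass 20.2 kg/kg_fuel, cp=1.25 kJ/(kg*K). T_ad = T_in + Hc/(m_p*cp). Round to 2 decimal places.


T_ad = T_in + Hc / (m_p * cp)
Denominator = 20.2 * 1.25 = 25.2500
Temperature rise = 41688 / 25.2500 = 1651.01 K
T_ad = 160 + 1651.01 = 1811.01 deg C


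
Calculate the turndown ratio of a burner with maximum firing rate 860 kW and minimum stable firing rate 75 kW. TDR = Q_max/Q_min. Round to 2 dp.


TDR = Q_max / Q_min
TDR = 860 / 75 = 11.47


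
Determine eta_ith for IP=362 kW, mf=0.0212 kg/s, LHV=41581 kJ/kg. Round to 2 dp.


eta_ith = (IP / (mf * LHV)) * 100
Denominator = 0.0212 * 41581 = 881.5172 kW
eta_ith = (362 / 881.5172) * 100 = 41.07%


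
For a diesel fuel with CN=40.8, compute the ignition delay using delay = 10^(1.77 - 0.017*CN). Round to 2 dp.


delay = 10^(1.77 - 0.017*CN)
Exponent = 1.77 - 0.017*40.8 = 1.0764
delay = 10^1.0764 = 11.92 ms


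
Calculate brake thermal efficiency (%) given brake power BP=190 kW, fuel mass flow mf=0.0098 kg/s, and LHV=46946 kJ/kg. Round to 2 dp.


eta_BTE = (BP / (mf * LHV)) * 100
Denominator = 0.0098 * 46946 = 460.0708 kW
eta_BTE = (190 / 460.0708) * 100 = 41.30%


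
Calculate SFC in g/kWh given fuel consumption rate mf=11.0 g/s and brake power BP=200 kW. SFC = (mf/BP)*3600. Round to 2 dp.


SFC = (mf / BP) * 3600
Rate = 11.0 / 200 = 0.055000 g/(s*kW)
SFC = 0.055000 * 3600 = 198.00 g/kWh


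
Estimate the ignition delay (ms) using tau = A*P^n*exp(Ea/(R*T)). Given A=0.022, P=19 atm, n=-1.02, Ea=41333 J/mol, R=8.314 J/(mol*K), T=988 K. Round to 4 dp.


tau = A * P^n * exp(Ea/(R*T))
P^n = 19^(-1.02) = 0.04962166
Ea/(R*T) = 41333/(8.314*988) = 5.031876
exp(Ea/(R*T)) = 153.220243
tau = 0.022 * 0.04962166 * 153.220243 = 0.1673 ms


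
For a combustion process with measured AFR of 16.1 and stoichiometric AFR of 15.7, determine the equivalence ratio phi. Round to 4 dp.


phi = AFR_stoich / AFR_actual
phi = 15.7 / 16.1 = 0.9752


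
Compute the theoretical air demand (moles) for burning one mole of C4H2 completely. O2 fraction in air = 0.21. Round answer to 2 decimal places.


Balanced combustion: C4H2 + 4.5 O2 -> 4 CO2 + 1 H2O
O2 needed = C + H/4 = 4 + 2/4 = 4.50 moles
Air moles = O2 / 0.21 = 4.50 / 0.21 = 21.43 moles air


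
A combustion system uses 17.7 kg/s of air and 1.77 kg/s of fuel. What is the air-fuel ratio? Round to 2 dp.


AFR = m_air / m_fuel
AFR = 17.7 / 1.77 = 10.00


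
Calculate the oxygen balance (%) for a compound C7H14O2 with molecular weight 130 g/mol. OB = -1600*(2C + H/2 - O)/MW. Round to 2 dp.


OB = -1600 * (2C + H/2 - O) / MW
Inner = 2*7 + 14/2 - 2 = 19.00
OB = -1600 * 19.00 / 130 = -233.85%


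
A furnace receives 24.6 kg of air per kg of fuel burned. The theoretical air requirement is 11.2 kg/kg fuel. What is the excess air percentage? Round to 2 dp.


Excess air = actual - stoichiometric = 24.6 - 11.2 = 13.40 kg/kg fuel
Excess air % = (excess / stoich) * 100 = (13.40 / 11.2) * 100 = 119.64%


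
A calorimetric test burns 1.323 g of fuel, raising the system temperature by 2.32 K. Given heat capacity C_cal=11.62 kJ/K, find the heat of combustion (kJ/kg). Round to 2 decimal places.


Hc = C_cal * delta_T / m_fuel
Q_released = 11.62 * 2.32 = 26.9584 kJ
m_fuel = 1.323 g = 1.323/1000 kg = 0.001323 kg
Hc = 26.9584 / 0.001323 = 20376.72 kJ/kg


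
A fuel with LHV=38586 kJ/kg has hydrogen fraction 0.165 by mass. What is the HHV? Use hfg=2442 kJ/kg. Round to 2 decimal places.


HHV = LHV + hfg * 9 * H
Water addition = 2442 * 9 * 0.165 = 3626.370 kJ/kg
HHV = 38586 + 3626.370 = 42212.37 kJ/kg


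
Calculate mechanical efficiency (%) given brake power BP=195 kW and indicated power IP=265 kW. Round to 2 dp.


eta_mech = (BP / IP) * 100
Ratio = 195 / 265 = 0.7358
eta_mech = 0.7358 * 100 = 73.58%


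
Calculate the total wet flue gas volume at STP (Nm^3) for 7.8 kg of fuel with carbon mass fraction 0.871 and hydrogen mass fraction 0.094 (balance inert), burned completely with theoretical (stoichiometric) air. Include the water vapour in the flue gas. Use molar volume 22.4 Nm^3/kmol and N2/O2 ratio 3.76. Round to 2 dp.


Per kg fuel: CO2 = (C/12 kmol)*22.4 = (0.871/12)*22.4 = 1.62587 Nm^3
Per kg fuel: H2O = (H/2 kmol)*22.4 = (0.094/2)*22.4 = 1.05280 Nm^3
O2 needed per kg fuel = C/12 + H/4 = 0.871/12 + 0.094/4 = 0.09608333 kmol
Per kg fuel: N2 = O2*3.76*22.4 = 0.09608333*3.76*22.4 = 8.09252 Nm^3
Total per kg = 1.62587 + 1.05280 + 8.09252 = 10.77119 Nm^3
Total = 10.77119 * 7.8 = 84.02 Nm^3


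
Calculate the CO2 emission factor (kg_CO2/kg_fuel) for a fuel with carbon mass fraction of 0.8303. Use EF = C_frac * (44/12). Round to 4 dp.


EF = C_frac * (M_CO2 / M_C)
EF = 0.8303 * (44/12)
EF = 0.8303 * 3.666667 = 3.0444 kg_CO2/kg_fuel


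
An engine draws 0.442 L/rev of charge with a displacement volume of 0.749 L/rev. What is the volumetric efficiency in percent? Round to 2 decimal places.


eta_v = (V_actual / V_disp) * 100
Ratio = 0.442 / 0.749 = 0.5901
eta_v = 0.5901 * 100 = 59.01%


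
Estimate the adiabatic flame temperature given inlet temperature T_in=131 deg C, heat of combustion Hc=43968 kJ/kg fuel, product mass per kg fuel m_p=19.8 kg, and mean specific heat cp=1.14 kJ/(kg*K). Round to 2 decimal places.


T_ad = T_in + Hc / (m_p * cp)
Denominator = 19.8 * 1.14 = 22.5720
Temperature rise = 43968 / 22.5720 = 1947.90 K
T_ad = 131 + 1947.90 = 2078.90 deg C


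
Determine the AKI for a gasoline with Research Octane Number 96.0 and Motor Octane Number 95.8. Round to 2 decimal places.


AKI = (RON + MON) / 2
AKI = (96.0 + 95.8) / 2
AKI = 191.8 / 2 = 95.90


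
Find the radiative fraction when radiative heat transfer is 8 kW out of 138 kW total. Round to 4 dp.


f_rad = Q_rad / Q_total
f_rad = 8 / 138 = 0.0580


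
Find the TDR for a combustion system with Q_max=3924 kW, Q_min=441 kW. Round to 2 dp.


TDR = Q_max / Q_min
TDR = 3924 / 441 = 8.90


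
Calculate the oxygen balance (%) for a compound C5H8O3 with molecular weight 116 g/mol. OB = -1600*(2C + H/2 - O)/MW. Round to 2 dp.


OB = -1600 * (2C + H/2 - O) / MW
Inner = 2*5 + 8/2 - 3 = 11.00
OB = -1600 * 11.00 / 116 = -151.72%


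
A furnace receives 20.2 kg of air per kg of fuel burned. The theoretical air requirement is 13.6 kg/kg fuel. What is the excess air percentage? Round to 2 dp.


Excess air = actual - stoichiometric = 20.2 - 13.6 = 6.60 kg/kg fuel
Excess air % = (excess / stoich) * 100 = (6.60 / 13.6) * 100 = 48.53%


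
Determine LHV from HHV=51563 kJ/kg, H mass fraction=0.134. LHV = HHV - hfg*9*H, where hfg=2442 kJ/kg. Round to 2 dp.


LHV = HHV - hfg * 9 * H
Water correction = 2442 * 9 * 0.134 = 2945.052 kJ/kg
LHV = 51563 - 2945.052 = 48617.95 kJ/kg


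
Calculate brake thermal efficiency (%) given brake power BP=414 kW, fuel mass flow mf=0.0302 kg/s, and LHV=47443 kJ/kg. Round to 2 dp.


eta_BTE = (BP / (mf * LHV)) * 100
Denominator = 0.0302 * 47443 = 1432.7786 kW
eta_BTE = (414 / 1432.7786) * 100 = 28.89%


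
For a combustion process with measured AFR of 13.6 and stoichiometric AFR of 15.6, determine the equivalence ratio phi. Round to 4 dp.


phi = AFR_stoich / AFR_actual
phi = 15.6 / 13.6 = 1.1471


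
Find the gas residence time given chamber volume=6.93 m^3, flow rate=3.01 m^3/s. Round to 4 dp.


tau = V / Q_flow
tau = 6.93 / 3.01 = 2.3023 s


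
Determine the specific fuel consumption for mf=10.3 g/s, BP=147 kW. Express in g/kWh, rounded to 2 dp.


SFC = (mf / BP) * 3600
Rate = 10.3 / 147 = 0.070068 g/(s*kW)
SFC = 0.070068 * 3600 = 252.24 g/kWh


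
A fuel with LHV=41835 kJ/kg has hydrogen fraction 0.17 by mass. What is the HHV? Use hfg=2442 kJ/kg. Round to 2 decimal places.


HHV = LHV + hfg * 9 * H
Water addition = 2442 * 9 * 0.17 = 3736.260 kJ/kg
HHV = 41835 + 3736.260 = 45571.26 kJ/kg


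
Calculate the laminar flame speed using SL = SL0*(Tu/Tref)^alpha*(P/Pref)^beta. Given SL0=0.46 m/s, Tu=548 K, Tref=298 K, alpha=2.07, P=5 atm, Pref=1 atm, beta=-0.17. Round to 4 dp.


SL = SL0 * (Tu/Tref)^alpha * (P/Pref)^beta
T ratio = 548/298 = 1.83892617
(T ratio)^alpha = 1.83892617^2.07 = 3.528971
(P/Pref)^beta = 5^(-0.17) = 0.760633
SL = 0.46 * 3.528971 * 0.760633 = 1.2348 m/s


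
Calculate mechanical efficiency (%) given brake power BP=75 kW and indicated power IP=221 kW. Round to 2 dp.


eta_mech = (BP / IP) * 100
Ratio = 75 / 221 = 0.3394
eta_mech = 0.3394 * 100 = 33.94%


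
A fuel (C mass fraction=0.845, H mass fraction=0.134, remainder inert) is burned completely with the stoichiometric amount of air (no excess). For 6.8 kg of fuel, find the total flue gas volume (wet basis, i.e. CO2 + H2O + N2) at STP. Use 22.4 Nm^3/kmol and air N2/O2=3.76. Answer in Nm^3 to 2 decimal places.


Per kg fuel: CO2 = (C/12 kmol)*22.4 = (0.845/12)*22.4 = 1.57733 Nm^3
Per kg fuel: H2O = (H/2 kmol)*22.4 = (0.134/2)*22.4 = 1.50080 Nm^3
O2 needed per kg fuel = C/12 + H/4 = 0.845/12 + 0.134/4 = 0.10391667 kmol
Per kg fuel: N2 = O2*3.76*22.4 = 0.10391667*3.76*22.4 = 8.75228 Nm^3
Total per kg = 1.57733 + 1.50080 + 8.75228 = 11.83041 Nm^3
Total = 11.83041 * 6.8 = 80.45 Nm^3


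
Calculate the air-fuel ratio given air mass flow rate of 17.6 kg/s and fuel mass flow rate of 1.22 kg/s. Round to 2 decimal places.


AFR = m_air / m_fuel
AFR = 17.6 / 1.22 = 14.43


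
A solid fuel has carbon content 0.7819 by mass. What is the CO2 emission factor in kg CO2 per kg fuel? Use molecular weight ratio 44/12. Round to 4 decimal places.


EF = C_frac * (M_CO2 / M_C)
EF = 0.7819 * (44/12)
EF = 0.7819 * 3.666667 = 2.8670 kg_CO2/kg_fuel


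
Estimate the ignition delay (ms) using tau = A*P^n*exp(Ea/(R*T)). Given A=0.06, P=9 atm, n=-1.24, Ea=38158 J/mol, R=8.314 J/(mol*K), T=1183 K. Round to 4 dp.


tau = A * P^n * exp(Ea/(R*T))
P^n = 9^(-1.24) = 0.06557515
Ea/(R*T) = 38158/(8.314*1183) = 3.879635
exp(Ea/(R*T)) = 48.406531
tau = 0.06 * 0.06557515 * 48.406531 = 0.1905 ms


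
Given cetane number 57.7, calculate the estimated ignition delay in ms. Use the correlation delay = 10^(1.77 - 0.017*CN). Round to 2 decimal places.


delay = 10^(1.77 - 0.017*CN)
Exponent = 1.77 - 0.017*57.7 = 0.7891
delay = 10^0.7891 = 6.15 ms


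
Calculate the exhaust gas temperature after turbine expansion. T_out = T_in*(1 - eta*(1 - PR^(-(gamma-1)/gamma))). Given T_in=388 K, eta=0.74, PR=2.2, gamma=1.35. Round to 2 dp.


T_out = T_in * (1 - eta * (1 - PR^(-(gamma-1)/gamma)))
Exponent = -(1.35-1)/1.35 = -0.25925926
PR^exp = 2.2^(-0.25925926) = 0.81512413
Factor = 1 - 0.74*(1 - 0.81512413) = 0.86319186
T_out = 388 * 0.86319186 = 334.92 K


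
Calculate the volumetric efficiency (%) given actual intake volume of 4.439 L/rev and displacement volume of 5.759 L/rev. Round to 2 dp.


eta_v = (V_actual / V_disp) * 100
Ratio = 4.439 / 5.759 = 0.7708
eta_v = 0.7708 * 100 = 77.08%


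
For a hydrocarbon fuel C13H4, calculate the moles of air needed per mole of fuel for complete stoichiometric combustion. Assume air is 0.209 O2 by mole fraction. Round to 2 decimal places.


Balanced combustion: C13H4 + 14 O2 -> 13 CO2 + 2 H2O
O2 needed = C + H/4 = 13 + 4/4 = 14.00 moles
Air moles = O2 / 0.209 = 14.00 / 0.209 = 66.99 moles air


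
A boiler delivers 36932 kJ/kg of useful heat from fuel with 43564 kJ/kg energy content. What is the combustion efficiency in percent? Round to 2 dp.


Efficiency = (Q_useful / Q_fuel) * 100
Efficiency = (36932 / 43564) * 100
Efficiency = 0.8478 * 100 = 84.78%


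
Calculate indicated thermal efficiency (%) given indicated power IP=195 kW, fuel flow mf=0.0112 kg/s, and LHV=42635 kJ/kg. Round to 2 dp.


eta_ith = (IP / (mf * LHV)) * 100
Denominator = 0.0112 * 42635 = 477.5120 kW
eta_ith = (195 / 477.5120) * 100 = 40.84%


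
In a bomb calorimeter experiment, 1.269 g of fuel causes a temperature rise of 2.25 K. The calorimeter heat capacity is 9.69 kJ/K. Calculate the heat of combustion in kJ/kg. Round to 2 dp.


Hc = C_cal * delta_T / m_fuel
Q_released = 9.69 * 2.25 = 21.8025 kJ
m_fuel = 1.269 g = 1.269/1000 kg = 0.001269 kg
Hc = 21.8025 / 0.001269 = 17180.85 kJ/kg


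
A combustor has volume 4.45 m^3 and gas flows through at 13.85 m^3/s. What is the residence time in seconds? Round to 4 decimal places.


tau = V / Q_flow
tau = 4.45 / 13.85 = 0.3213 s


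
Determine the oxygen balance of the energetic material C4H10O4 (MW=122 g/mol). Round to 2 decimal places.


OB = -1600 * (2C + H/2 - O) / MW
Inner = 2*4 + 10/2 - 4 = 9.00
OB = -1600 * 9.00 / 122 = -118.03%


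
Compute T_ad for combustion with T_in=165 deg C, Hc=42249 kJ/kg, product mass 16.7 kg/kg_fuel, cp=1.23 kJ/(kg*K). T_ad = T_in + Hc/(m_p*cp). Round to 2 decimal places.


T_ad = T_in + Hc / (m_p * cp)
Denominator = 16.7 * 1.23 = 20.5410
Temperature rise = 42249 / 20.5410 = 2056.81 K
T_ad = 165 + 2056.81 = 2221.81 deg C


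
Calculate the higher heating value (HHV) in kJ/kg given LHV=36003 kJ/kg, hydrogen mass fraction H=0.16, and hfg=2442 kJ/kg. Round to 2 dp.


HHV = LHV + hfg * 9 * H
Water addition = 2442 * 9 * 0.16 = 3516.480 kJ/kg
HHV = 36003 + 3516.480 = 39519.48 kJ/kg


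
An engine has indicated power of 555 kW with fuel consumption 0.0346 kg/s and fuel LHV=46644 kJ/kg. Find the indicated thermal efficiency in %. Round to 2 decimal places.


eta_ith = (IP / (mf * LHV)) * 100
Denominator = 0.0346 * 46644 = 1613.8824 kW
eta_ith = (555 / 1613.8824) * 100 = 34.39%


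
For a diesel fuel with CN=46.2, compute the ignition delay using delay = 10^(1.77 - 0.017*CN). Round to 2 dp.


delay = 10^(1.77 - 0.017*CN)
Exponent = 1.77 - 0.017*46.2 = 0.9846
delay = 10^0.9846 = 9.65 ms


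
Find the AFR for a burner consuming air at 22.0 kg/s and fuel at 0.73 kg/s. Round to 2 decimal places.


AFR = m_air / m_fuel
AFR = 22.0 / 0.73 = 30.14


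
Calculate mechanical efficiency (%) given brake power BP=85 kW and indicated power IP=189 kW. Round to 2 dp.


eta_mech = (BP / IP) * 100
Ratio = 85 / 189 = 0.4497
eta_mech = 0.4497 * 100 = 44.97%


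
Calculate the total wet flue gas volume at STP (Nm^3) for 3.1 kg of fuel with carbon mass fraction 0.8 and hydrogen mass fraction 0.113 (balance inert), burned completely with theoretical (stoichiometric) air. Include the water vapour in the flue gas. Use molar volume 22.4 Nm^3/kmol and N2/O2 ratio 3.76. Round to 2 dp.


Per kg fuel: CO2 = (C/12 kmol)*22.4 = (0.8/12)*22.4 = 1.49333 Nm^3
Per kg fuel: H2O = (H/2 kmol)*22.4 = (0.113/2)*22.4 = 1.26560 Nm^3
O2 needed per kg fuel = C/12 + H/4 = 0.8/12 + 0.113/4 = 0.09491667 kmol
Per kg fuel: N2 = O2*3.76*22.4 = 0.09491667*3.76*22.4 = 7.99426 Nm^3
Total per kg = 1.49333 + 1.26560 + 7.99426 = 10.75319 Nm^3
Total = 10.75319 * 3.1 = 33.33 Nm^3


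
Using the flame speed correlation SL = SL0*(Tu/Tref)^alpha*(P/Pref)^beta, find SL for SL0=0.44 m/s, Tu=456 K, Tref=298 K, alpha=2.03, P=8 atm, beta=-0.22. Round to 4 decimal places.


SL = SL0 * (Tu/Tref)^alpha * (P/Pref)^beta
T ratio = 456/298 = 1.53020134
(T ratio)^alpha = 1.53020134^2.03 = 2.371590
(P/Pref)^beta = 8^(-0.22) = 0.632878
SL = 0.44 * 2.371590 * 0.632878 = 0.6604 m/s


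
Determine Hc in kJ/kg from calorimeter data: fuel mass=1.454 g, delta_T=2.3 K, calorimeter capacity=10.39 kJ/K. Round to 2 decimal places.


Hc = C_cal * delta_T / m_fuel
Q_released = 10.39 * 2.3 = 23.8970 kJ
m_fuel = 1.454 g = 1.454/1000 kg = 0.001454 kg
Hc = 23.8970 / 0.001454 = 16435.35 kJ/kg


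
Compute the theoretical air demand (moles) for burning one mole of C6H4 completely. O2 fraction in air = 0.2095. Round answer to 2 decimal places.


Balanced combustion: C6H4 + 7 O2 -> 6 CO2 + 2 H2O
O2 needed = C + H/4 = 6 + 4/4 = 7.00 moles
Air moles = O2 / 0.2095 = 7.00 / 0.2095 = 33.41 moles air


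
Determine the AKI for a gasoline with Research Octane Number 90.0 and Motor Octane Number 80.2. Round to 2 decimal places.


AKI = (RON + MON) / 2
AKI = (90.0 + 80.2) / 2
AKI = 170.2 / 2 = 85.10


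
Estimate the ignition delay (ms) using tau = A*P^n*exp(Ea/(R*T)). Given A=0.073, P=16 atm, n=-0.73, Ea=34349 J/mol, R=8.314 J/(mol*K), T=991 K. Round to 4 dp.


tau = A * P^n * exp(Ea/(R*T))
P^n = 16^(-0.73) = 0.13212726
Ea/(R*T) = 34349/(8.314*991) = 4.168986
exp(Ea/(R*T)) = 64.649856
tau = 0.073 * 0.13212726 * 64.649856 = 0.6236 ms


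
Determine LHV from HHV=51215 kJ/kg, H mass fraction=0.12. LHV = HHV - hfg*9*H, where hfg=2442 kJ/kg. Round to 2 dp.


LHV = HHV - hfg * 9 * H
Water correction = 2442 * 9 * 0.12 = 2637.360 kJ/kg
LHV = 51215 - 2637.360 = 48577.64 kJ/kg


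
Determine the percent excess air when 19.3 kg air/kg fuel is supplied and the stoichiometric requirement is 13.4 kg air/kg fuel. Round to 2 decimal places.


Excess air = actual - stoichiometric = 19.3 - 13.4 = 5.90 kg/kg fuel
Excess air % = (excess / stoich) * 100 = (5.90 / 13.4) * 100 = 44.03%


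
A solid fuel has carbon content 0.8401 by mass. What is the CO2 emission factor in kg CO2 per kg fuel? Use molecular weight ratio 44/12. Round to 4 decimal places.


EF = C_frac * (M_CO2 / M_C)
EF = 0.8401 * (44/12)
EF = 0.8401 * 3.666667 = 3.0804 kg_CO2/kg_fuel


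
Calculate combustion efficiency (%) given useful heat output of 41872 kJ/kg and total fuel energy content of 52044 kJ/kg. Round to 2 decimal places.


Efficiency = (Q_useful / Q_fuel) * 100
Efficiency = (41872 / 52044) * 100
Efficiency = 0.8045 * 100 = 80.45%


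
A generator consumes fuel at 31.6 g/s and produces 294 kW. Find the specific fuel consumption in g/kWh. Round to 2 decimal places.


SFC = (mf / BP) * 3600
Rate = 31.6 / 294 = 0.107483 g/(s*kW)
SFC = 0.107483 * 3600 = 386.94 g/kWh


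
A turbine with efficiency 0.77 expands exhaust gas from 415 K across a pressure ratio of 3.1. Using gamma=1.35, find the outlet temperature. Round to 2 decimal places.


T_out = T_in * (1 - eta * (1 - PR^(-(gamma-1)/gamma)))
Exponent = -(1.35-1)/1.35 = -0.25925926
PR^exp = 3.1^(-0.25925926) = 0.74577862
Factor = 1 - 0.77*(1 - 0.74577862) = 0.80424954
T_out = 415 * 0.80424954 = 333.76 K


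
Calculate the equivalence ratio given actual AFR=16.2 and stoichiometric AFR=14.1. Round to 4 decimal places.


phi = AFR_stoich / AFR_actual
phi = 14.1 / 16.2 = 0.8704


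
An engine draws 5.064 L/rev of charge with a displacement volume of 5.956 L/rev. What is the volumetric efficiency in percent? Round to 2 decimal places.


eta_v = (V_actual / V_disp) * 100
Ratio = 5.064 / 5.956 = 0.8502
eta_v = 0.8502 * 100 = 85.02%


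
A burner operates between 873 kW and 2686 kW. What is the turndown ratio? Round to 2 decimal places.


TDR = Q_max / Q_min
TDR = 2686 / 873 = 3.08


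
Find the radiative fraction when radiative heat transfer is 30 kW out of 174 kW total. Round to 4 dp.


f_rad = Q_rad / Q_total
f_rad = 30 / 174 = 0.1724


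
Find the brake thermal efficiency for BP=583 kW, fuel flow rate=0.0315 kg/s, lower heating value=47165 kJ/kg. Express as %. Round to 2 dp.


eta_BTE = (BP / (mf * LHV)) * 100
Denominator = 0.0315 * 47165 = 1485.6975 kW
eta_BTE = (583 / 1485.6975) * 100 = 39.24%


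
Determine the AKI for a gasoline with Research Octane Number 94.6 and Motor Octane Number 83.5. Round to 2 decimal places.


AKI = (RON + MON) / 2
AKI = (94.6 + 83.5) / 2
AKI = 178.1 / 2 = 89.05


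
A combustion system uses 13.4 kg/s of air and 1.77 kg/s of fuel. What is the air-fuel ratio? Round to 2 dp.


AFR = m_air / m_fuel
AFR = 13.4 / 1.77 = 7.57


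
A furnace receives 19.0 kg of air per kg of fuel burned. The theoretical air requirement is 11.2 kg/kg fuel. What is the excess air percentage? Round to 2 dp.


Excess air = actual - stoichiometric = 19.0 - 11.2 = 7.80 kg/kg fuel
Excess air % = (excess / stoich) * 100 = (7.80 / 11.2) * 100 = 69.64%


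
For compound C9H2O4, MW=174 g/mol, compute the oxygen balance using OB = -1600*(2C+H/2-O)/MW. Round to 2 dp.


OB = -1600 * (2C + H/2 - O) / MW
Inner = 2*9 + 2/2 - 4 = 15.00
OB = -1600 * 15.00 / 174 = -137.93%


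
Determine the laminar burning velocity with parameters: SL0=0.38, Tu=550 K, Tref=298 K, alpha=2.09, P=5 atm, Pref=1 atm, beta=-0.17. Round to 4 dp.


SL = SL0 * (Tu/Tref)^alpha * (P/Pref)^beta
T ratio = 550/298 = 1.84563758
(T ratio)^alpha = 1.84563758^2.09 = 3.599532
(P/Pref)^beta = 5^(-0.17) = 0.760633
SL = 0.38 * 3.599532 * 0.760633 = 1.0404 m/s


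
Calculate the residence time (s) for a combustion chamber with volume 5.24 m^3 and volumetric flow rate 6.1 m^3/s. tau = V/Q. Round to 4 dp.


tau = V / Q_flow
tau = 5.24 / 6.1 = 0.8590 s


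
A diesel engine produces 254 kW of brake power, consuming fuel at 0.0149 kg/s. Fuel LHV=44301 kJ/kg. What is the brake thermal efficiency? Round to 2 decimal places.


eta_BTE = (BP / (mf * LHV)) * 100
Denominator = 0.0149 * 44301 = 660.0849 kW
eta_BTE = (254 / 660.0849) * 100 = 38.48%


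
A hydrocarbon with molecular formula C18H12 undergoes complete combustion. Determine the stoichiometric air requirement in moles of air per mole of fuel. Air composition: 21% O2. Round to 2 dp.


Balanced combustion: C18H12 + 21 O2 -> 18 CO2 + 6 H2O
O2 needed = C + H/4 = 18 + 12/4 = 21.00 moles
Air moles = O2 / 0.21 = 21.00 / 0.21 = 100.00 moles air


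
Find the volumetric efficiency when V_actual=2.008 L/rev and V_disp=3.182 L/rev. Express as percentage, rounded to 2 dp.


eta_v = (V_actual / V_disp) * 100
Ratio = 2.008 / 3.182 = 0.6310
eta_v = 0.6310 * 100 = 63.10%


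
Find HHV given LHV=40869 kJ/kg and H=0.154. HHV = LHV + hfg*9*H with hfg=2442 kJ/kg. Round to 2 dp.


HHV = LHV + hfg * 9 * H
Water addition = 2442 * 9 * 0.154 = 3384.612 kJ/kg
HHV = 40869 + 3384.612 = 44253.61 kJ/kg


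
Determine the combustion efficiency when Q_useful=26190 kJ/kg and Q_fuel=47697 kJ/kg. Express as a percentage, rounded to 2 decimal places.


Efficiency = (Q_useful / Q_fuel) * 100
Efficiency = (26190 / 47697) * 100
Efficiency = 0.5491 * 100 = 54.91%


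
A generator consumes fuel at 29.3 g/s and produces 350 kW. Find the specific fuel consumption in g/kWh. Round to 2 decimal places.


SFC = (mf / BP) * 3600
Rate = 29.3 / 350 = 0.083714 g/(s*kW)
SFC = 0.083714 * 3600 = 301.37 g/kWh


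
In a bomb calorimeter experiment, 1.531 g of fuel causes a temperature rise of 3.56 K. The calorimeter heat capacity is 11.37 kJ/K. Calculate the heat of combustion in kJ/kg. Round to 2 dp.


Hc = C_cal * delta_T / m_fuel
Q_released = 11.37 * 3.56 = 40.4772 kJ
m_fuel = 1.531 g = 1.531/1000 kg = 0.001531 kg
Hc = 40.4772 / 0.001531 = 26438.41 kJ/kg


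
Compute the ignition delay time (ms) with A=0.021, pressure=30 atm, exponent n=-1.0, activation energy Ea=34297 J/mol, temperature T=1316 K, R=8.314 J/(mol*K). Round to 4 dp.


tau = A * P^n * exp(Ea/(R*T))
P^n = 30^(-1.0) = 0.03333333
Ea/(R*T) = 34297/(8.314*1316) = 3.134658
exp(Ea/(R*T)) = 22.980785
tau = 0.021 * 0.03333333 * 22.980785 = 0.0161 ms


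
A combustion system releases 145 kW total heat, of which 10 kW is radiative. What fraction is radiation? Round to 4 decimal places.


f_rad = Q_rad / Q_total
f_rad = 10 / 145 = 0.0690


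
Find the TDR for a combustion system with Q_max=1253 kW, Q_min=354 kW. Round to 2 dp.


TDR = Q_max / Q_min
TDR = 1253 / 354 = 3.54


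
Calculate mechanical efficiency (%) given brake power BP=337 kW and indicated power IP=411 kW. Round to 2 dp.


eta_mech = (BP / IP) * 100
Ratio = 337 / 411 = 0.8200
eta_mech = 0.8200 * 100 = 82.00%


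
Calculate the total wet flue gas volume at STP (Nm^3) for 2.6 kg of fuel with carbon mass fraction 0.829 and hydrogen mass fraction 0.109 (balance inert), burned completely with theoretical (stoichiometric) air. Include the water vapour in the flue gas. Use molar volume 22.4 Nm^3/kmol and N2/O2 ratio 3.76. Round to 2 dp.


Per kg fuel: CO2 = (C/12 kmol)*22.4 = (0.829/12)*22.4 = 1.54747 Nm^3
Per kg fuel: H2O = (H/2 kmol)*22.4 = (0.109/2)*22.4 = 1.22080 Nm^3
O2 needed per kg fuel = C/12 + H/4 = 0.829/12 + 0.109/4 = 0.09633333 kmol
Per kg fuel: N2 = O2*3.76*22.4 = 0.09633333*3.76*22.4 = 8.11358 Nm^3
Total per kg = 1.54747 + 1.22080 + 8.11358 = 10.88185 Nm^3
Total = 10.88185 * 2.6 = 28.29 Nm^3


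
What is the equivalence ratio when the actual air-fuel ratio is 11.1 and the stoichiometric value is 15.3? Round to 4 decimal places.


phi = AFR_stoich / AFR_actual
phi = 15.3 / 11.1 = 1.3784


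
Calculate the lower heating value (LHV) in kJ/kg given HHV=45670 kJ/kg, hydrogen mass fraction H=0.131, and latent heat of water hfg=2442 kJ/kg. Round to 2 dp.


LHV = HHV - hfg * 9 * H
Water correction = 2442 * 9 * 0.131 = 2879.118 kJ/kg
LHV = 45670 - 2879.118 = 42790.88 kJ/kg


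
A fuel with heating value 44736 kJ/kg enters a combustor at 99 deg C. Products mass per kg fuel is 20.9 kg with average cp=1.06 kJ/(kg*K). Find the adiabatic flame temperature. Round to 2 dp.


T_ad = T_in + Hc / (m_p * cp)
Denominator = 20.9 * 1.06 = 22.1540
Temperature rise = 44736 / 22.1540 = 2019.32 K
T_ad = 99 + 2019.32 = 2118.32 deg C


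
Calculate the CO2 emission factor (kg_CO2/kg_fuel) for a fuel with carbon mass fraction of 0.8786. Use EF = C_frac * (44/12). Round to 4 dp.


EF = C_frac * (M_CO2 / M_C)
EF = 0.8786 * (44/12)
EF = 0.8786 * 3.666667 = 3.2215 kg_CO2/kg_fuel


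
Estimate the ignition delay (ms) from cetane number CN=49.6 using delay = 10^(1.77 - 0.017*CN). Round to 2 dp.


delay = 10^(1.77 - 0.017*CN)
Exponent = 1.77 - 0.017*49.6 = 0.9268
delay = 10^0.9268 = 8.45 ms


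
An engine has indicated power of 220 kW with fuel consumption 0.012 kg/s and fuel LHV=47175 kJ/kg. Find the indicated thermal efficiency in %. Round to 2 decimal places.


eta_ith = (IP / (mf * LHV)) * 100
Denominator = 0.012 * 47175 = 566.1000 kW
eta_ith = (220 / 566.1000) * 100 = 38.86%


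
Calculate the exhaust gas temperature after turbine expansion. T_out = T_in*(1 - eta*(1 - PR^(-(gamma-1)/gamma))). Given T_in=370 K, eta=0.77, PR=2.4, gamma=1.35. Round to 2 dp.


T_out = T_in * (1 - eta * (1 - PR^(-(gamma-1)/gamma)))
Exponent = -(1.35-1)/1.35 = -0.25925926
PR^exp = 2.4^(-0.25925926) = 0.79694200
Factor = 1 - 0.77*(1 - 0.79694200) = 0.84364534
T_out = 370 * 0.84364534 = 312.15 K


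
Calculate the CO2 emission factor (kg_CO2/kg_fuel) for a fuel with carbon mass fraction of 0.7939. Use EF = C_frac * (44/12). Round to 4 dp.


EF = C_frac * (M_CO2 / M_C)
EF = 0.7939 * (44/12)
EF = 0.7939 * 3.666667 = 2.9110 kg_CO2/kg_fuel


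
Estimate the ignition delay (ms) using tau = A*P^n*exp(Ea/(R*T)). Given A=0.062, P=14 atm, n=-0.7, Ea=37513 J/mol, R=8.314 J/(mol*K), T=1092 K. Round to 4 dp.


tau = A * P^n * exp(Ea/(R*T))
P^n = 14^(-0.7) = 0.15765595
Ea/(R*T) = 37513/(8.314*1092) = 4.131894
exp(Ea/(R*T)) = 62.295780
tau = 0.062 * 0.15765595 * 62.295780 = 0.6089 ms


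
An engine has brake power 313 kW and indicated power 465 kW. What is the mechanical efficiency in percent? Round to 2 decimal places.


eta_mech = (BP / IP) * 100
Ratio = 313 / 465 = 0.6731
eta_mech = 0.6731 * 100 = 67.31%


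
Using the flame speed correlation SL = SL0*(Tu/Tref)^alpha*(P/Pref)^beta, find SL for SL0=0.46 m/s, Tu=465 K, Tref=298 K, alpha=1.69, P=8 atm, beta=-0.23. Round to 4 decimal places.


SL = SL0 * (Tu/Tref)^alpha * (P/Pref)^beta
T ratio = 465/298 = 1.56040268
(T ratio)^alpha = 1.56040268^1.69 = 2.121143
(P/Pref)^beta = 8^(-0.23) = 0.619854
SL = 0.46 * 2.121143 * 0.619854 = 0.6048 m/s


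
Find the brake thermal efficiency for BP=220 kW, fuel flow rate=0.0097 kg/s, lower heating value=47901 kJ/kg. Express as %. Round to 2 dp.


eta_BTE = (BP / (mf * LHV)) * 100
Denominator = 0.0097 * 47901 = 464.6397 kW
eta_BTE = (220 / 464.6397) * 100 = 47.35%


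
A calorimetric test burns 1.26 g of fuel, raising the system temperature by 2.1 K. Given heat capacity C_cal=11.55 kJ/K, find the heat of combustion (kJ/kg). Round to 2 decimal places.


Hc = C_cal * delta_T / m_fuel
Q_released = 11.55 * 2.1 = 24.2550 kJ
m_fuel = 1.26 g = 1.26/1000 kg = 0.001260 kg
Hc = 24.2550 / 0.001260 = 19250.00 kJ/kg


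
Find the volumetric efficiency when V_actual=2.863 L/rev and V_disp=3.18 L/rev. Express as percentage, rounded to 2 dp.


eta_v = (V_actual / V_disp) * 100
Ratio = 2.863 / 3.18 = 0.9003
eta_v = 0.9003 * 100 = 90.03%


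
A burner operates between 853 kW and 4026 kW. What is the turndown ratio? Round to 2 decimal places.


TDR = Q_max / Q_min
TDR = 4026 / 853 = 4.72


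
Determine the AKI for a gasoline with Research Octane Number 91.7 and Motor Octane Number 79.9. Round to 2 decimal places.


AKI = (RON + MON) / 2
AKI = (91.7 + 79.9) / 2
AKI = 171.6 / 2 = 85.80


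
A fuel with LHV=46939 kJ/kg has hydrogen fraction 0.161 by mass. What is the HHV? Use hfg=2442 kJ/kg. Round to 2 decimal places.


HHV = LHV + hfg * 9 * H
Water addition = 2442 * 9 * 0.161 = 3538.458 kJ/kg
HHV = 46939 + 3538.458 = 50477.46 kJ/kg


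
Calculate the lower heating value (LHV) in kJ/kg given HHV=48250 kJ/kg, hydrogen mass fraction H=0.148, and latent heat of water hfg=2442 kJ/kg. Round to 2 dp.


LHV = HHV - hfg * 9 * H
Water correction = 2442 * 9 * 0.148 = 3252.744 kJ/kg
LHV = 48250 - 3252.744 = 44997.26 kJ/kg


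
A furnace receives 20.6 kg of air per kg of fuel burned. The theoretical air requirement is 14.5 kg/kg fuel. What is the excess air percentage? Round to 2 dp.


Excess air = actual - stoichiometric = 20.6 - 14.5 = 6.10 kg/kg fuel
Excess air % = (excess / stoich) * 100 = (6.10 / 14.5) * 100 = 42.07%


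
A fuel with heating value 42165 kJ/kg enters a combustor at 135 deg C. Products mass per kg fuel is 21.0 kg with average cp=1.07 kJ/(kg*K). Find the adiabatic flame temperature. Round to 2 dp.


T_ad = T_in + Hc / (m_p * cp)
Denominator = 21.0 * 1.07 = 22.4700
Temperature rise = 42165 / 22.4700 = 1876.50 K
T_ad = 135 + 1876.50 = 2011.50 deg C


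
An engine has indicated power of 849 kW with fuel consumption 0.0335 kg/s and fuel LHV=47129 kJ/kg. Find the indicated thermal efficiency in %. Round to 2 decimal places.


eta_ith = (IP / (mf * LHV)) * 100
Denominator = 0.0335 * 47129 = 1578.8215 kW
eta_ith = (849 / 1578.8215) * 100 = 53.77%


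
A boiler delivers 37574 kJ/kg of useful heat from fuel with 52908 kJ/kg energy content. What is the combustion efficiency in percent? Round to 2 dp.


Efficiency = (Q_useful / Q_fuel) * 100
Efficiency = (37574 / 52908) * 100
Efficiency = 0.7102 * 100 = 71.02%


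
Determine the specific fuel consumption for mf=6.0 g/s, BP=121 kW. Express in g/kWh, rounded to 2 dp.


SFC = (mf / BP) * 3600
Rate = 6.0 / 121 = 0.049587 g/(s*kW)
SFC = 0.049587 * 3600 = 178.51 g/kWh


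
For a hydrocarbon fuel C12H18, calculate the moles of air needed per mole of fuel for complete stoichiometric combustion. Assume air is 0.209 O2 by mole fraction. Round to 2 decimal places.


Balanced combustion: C12H18 + 16.5 O2 -> 12 CO2 + 9 H2O
O2 needed = C + H/4 = 12 + 18/4 = 16.50 moles
Air moles = O2 / 0.209 = 16.50 / 0.209 = 78.95 moles air


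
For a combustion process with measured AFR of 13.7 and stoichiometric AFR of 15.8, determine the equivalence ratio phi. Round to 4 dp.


phi = AFR_stoich / AFR_actual
phi = 15.8 / 13.7 = 1.1533


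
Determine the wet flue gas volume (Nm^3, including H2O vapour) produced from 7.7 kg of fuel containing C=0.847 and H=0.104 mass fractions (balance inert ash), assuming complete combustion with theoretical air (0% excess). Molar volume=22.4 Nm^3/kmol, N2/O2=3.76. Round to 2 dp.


Per kg fuel: CO2 = (C/12 kmol)*22.4 = (0.847/12)*22.4 = 1.58107 Nm^3
Per kg fuel: H2O = (H/2 kmol)*22.4 = (0.104/2)*22.4 = 1.16480 Nm^3
O2 needed per kg fuel = C/12 + H/4 = 0.847/12 + 0.104/4 = 0.09658333 kmol
Per kg fuel: N2 = O2*3.76*22.4 = 0.09658333*3.76*22.4 = 8.13463 Nm^3
Total per kg = 1.58107 + 1.16480 + 8.13463 = 10.88050 Nm^3
Total = 10.88050 * 7.7 = 83.78 Nm^3


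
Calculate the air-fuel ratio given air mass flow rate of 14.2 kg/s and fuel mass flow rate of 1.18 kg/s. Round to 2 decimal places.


AFR = m_air / m_fuel
AFR = 14.2 / 1.18 = 12.03


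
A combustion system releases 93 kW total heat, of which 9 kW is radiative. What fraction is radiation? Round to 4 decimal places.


f_rad = Q_rad / Q_total
f_rad = 9 / 93 = 0.0968


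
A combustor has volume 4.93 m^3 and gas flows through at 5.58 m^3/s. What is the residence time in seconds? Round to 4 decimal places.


tau = V / Q_flow
tau = 4.93 / 5.58 = 0.8835 s


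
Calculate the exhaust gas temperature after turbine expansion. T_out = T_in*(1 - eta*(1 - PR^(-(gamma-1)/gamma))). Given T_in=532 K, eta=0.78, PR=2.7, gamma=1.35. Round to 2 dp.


T_out = T_in * (1 - eta * (1 - PR^(-(gamma-1)/gamma)))
Exponent = -(1.35-1)/1.35 = -0.25925926
PR^exp = 2.7^(-0.25925926) = 0.77297411
Factor = 1 - 0.78*(1 - 0.77297411) = 0.82291981
T_out = 532 * 0.82291981 = 437.79 K


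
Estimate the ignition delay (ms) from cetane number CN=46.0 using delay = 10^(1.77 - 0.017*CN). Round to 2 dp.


delay = 10^(1.77 - 0.017*CN)
Exponent = 1.77 - 0.017*46.0 = 0.9880
delay = 10^0.9880 = 9.73 ms


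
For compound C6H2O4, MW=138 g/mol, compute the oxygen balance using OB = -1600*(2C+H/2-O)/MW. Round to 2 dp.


OB = -1600 * (2C + H/2 - O) / MW
Inner = 2*6 + 2/2 - 4 = 9.00
OB = -1600 * 9.00 / 138 = -104.35%


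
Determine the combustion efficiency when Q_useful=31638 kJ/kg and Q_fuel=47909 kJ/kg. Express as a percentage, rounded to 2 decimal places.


Efficiency = (Q_useful / Q_fuel) * 100
Efficiency = (31638 / 47909) * 100
Efficiency = 0.6604 * 100 = 66.04%


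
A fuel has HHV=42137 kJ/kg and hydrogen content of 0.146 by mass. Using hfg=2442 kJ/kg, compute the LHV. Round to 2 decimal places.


LHV = HHV - hfg * 9 * H
Water correction = 2442 * 9 * 0.146 = 3208.788 kJ/kg
LHV = 42137 - 3208.788 = 38928.21 kJ/kg


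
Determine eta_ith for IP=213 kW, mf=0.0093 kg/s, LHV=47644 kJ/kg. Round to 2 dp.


eta_ith = (IP / (mf * LHV)) * 100
Denominator = 0.0093 * 47644 = 443.0892 kW
eta_ith = (213 / 443.0892) * 100 = 48.07%


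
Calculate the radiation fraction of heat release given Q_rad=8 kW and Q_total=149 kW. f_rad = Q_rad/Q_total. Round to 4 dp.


f_rad = Q_rad / Q_total
f_rad = 8 / 149 = 0.0537


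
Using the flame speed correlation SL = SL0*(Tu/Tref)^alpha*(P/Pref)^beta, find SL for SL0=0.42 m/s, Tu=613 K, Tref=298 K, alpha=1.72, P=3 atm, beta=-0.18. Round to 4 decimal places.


SL = SL0 * (Tu/Tref)^alpha * (P/Pref)^beta
T ratio = 613/298 = 2.05704698
(T ratio)^alpha = 2.05704698^1.72 = 3.457642
(P/Pref)^beta = 3^(-0.18) = 0.820575
SL = 0.42 * 3.457642 * 0.820575 = 1.1916 m/s
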